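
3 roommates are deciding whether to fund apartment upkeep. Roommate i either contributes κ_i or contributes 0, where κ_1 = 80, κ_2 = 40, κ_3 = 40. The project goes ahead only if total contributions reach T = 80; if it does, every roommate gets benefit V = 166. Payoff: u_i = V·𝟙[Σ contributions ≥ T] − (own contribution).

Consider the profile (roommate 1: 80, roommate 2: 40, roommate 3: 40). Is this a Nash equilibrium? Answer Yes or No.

Total = 160 ≥ 80: provided.
Roommate 1 (pledges 80, payoff 86): dropping to 0 → total 80, payoff 166. Profitable deviation.

No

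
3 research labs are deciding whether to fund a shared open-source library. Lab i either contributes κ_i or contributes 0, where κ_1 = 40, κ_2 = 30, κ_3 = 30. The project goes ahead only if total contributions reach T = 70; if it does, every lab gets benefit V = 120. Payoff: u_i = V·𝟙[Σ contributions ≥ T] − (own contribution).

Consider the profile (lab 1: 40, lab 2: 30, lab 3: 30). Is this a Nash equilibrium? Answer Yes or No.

Total = 100 ≥ 70: provided.
Lab 1 (pledges 40, payoff 80): dropping to 0 → total 60, payoff 0. No gain.
Lab 2 (pledges 30, payoff 90): dropping to 0 → total 70, payoff 120. Profitable deviation.

No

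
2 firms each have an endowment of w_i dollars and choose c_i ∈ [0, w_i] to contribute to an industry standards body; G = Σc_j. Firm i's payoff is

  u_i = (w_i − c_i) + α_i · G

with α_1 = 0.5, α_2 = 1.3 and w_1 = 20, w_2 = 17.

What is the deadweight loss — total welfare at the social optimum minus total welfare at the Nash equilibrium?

16

∂u_i/∂c_i = α_i − 1, so firm i contributes w_i if α_i > 1, else 0.
α_i > 1 for i ∈ {2}; NE contributions (0, 17), G = 17.
W^NE = Σw_i − G^NE + (Σα_i)·G^NE = 37 + 0.8·17 = 50.6.
Planner: ∂(Σu_j)/∂c_i = Σα_j − 1 = 0.8 > 0, so everyone contributes w_i; G^SO = 37, W^SO = 37 + 0.8·37 = 66.6.
Deadweight loss = 16.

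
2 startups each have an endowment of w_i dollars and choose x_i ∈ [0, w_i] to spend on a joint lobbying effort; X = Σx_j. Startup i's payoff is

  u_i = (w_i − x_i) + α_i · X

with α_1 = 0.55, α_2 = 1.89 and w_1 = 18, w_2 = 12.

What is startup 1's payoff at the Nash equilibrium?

24.6

∂u_i/∂x_i = α_i − 1, so startup i contributes w_i if α_i > 1, else 0.
α_i > 1 for i ∈ {2}; NE contributions (0, 12), X = 12.
u_1 = (18 − 0) + 0.55·12 = 24.6.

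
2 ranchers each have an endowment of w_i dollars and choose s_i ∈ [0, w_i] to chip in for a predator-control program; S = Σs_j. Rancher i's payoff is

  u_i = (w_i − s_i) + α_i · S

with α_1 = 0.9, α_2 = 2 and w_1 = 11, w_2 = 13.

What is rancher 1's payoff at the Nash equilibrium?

∂u_i/∂s_i = α_i − 1, so rancher i contributes w_i if α_i > 1, else 0.
α_i > 1 for i ∈ {2}; NE contributions (0, 13), S = 13.
u_1 = (11 − 0) + 0.9·13 = 22.7.

22.7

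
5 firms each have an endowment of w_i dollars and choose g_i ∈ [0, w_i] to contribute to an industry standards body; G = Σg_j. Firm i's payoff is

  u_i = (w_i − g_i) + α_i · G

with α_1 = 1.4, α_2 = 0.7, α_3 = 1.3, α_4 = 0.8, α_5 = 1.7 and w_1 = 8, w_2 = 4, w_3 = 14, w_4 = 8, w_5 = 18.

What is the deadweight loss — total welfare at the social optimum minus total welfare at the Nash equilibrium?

∂u_i/∂g_i = α_i − 1, so firm i contributes w_i if α_i > 1, else 0.
α_i > 1 for i ∈ {1, 3, 5}; NE contributions (8, 0, 14, 0, 18), G = 40.
W^NE = Σw_i − G^NE + (Σα_i)·G^NE = 52 + 4.9·40 = 248.
Planner: ∂(Σu_j)/∂g_i = Σα_j − 1 = 4.9 > 0, so everyone contributes w_i; G^SO = 52, W^SO = 52 + 4.9·52 = 306.8.
Deadweight loss = 58.8.

58.8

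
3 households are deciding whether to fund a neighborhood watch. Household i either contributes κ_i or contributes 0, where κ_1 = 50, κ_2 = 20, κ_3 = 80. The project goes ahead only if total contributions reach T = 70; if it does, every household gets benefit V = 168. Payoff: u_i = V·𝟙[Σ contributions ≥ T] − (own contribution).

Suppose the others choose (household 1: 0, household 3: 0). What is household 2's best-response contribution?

Others' total = 0. Even contributing 20 gives 20 < 70: no benefit either way.
Best response: 0.

0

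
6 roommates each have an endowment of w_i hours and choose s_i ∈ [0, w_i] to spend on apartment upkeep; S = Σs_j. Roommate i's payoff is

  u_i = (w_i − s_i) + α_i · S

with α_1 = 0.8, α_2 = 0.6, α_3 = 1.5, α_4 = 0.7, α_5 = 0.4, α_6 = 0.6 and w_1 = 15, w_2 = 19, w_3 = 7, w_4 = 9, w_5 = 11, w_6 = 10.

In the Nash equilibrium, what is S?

∂u_i/∂s_i = α_i − 1, so roommate i contributes w_i if α_i > 1, else 0.
α_i > 1 for i ∈ {3}; NE contributions (0, 0, 7, 0, 0, 0), S = 7.

7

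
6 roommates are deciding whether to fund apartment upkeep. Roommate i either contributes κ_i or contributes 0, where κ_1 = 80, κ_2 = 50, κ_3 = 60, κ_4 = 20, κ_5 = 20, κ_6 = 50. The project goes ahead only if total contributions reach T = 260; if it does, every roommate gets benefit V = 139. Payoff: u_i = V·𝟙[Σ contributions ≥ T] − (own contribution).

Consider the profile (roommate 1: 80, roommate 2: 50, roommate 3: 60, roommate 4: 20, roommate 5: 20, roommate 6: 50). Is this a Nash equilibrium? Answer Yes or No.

Total = 280 ≥ 260: provided.
Roommate 1 (pledges 80, payoff 59): dropping to 0 → total 200, payoff 0. No gain.
Roommate 2 (pledges 50, payoff 89): dropping to 0 → total 230, payoff 0. No gain.
Roommate 3 (pledges 60, payoff 79): dropping to 0 → total 220, payoff 0. No gain.
Roommate 4 (pledges 20, payoff 119): dropping to 0 → total 260, payoff 139. Profitable deviation.

No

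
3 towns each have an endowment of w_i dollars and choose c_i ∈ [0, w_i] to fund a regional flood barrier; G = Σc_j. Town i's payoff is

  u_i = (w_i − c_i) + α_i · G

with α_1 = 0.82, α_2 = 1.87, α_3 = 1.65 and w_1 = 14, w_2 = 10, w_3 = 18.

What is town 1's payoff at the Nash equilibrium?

∂u_i/∂c_i = α_i − 1, so town i contributes w_i if α_i > 1, else 0.
α_i > 1 for i ∈ {2, 3}; NE contributions (0, 10, 18), G = 28.
u_1 = (14 − 0) + 0.82·28 = 36.96.

36.96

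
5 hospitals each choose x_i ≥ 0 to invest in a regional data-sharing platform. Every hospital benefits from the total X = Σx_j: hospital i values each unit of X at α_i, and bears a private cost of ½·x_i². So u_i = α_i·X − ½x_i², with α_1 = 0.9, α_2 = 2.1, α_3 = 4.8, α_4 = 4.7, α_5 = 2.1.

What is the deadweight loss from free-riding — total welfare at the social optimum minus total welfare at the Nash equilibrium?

347.12

Hospital i's FOC: ∂u_i/∂x_i = α_i − x_i = 0, so x_i* = α_i.
NE contributions = (0.9, 2.1, 4.8, 4.7, 2.1); X = 14.6.
W^NE = (Σα)·X − ½Σα_i² = 14.6² − ½·54.76 = 185.78.
Planner sets x_i = Σα_j = 14.6 for every i, so X^SO = 5·14.6 = 73.
W^SO = (Σα)·X^SO − ½·5·(Σα)² = (5/2)·14.6² = 532.9.
Deadweight loss = W^SO − W^NE = 347.12.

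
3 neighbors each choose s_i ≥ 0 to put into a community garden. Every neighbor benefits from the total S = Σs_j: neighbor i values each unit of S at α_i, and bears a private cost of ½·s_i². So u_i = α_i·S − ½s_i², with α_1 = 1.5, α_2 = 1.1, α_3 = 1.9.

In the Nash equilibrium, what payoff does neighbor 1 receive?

5.625

Neighbor i's FOC: ∂u_i/∂s_i = α_i − s_i = 0, so s_i* = α_i.
NE contributions = (1.5, 1.1, 1.9); S = 4.5.
u_1 = α_1·S − ½·(s_1)² = 1.5·4.5 − ½·1.5² = 5.625.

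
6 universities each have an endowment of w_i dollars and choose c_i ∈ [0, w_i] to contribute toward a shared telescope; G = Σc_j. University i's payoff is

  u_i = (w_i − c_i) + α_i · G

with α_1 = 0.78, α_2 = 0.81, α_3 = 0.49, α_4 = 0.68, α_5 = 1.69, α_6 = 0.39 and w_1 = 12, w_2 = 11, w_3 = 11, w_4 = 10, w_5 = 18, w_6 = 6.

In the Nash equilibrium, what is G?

18

∂u_i/∂c_i = α_i − 1, so university i contributes w_i if α_i > 1, else 0.
α_i > 1 for i ∈ {5}; NE contributions (0, 0, 0, 0, 18, 0), G = 18.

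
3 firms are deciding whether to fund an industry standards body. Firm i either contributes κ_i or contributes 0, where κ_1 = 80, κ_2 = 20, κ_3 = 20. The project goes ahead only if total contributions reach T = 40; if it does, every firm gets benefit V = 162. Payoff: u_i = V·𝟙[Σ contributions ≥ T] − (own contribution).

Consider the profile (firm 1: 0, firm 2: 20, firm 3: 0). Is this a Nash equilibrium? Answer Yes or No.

No

Total = 20 < 40: not provided.
Firm 1 (pledges 0, payoff 0): pledging 80 → total 100, payoff 82. Profitable deviation.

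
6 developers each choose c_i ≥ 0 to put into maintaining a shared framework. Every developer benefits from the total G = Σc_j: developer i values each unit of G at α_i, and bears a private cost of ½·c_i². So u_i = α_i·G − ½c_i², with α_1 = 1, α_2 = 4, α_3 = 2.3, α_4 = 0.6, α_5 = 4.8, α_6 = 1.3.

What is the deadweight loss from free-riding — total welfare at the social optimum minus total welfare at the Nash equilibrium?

415.69

Developer i's FOC: ∂u_i/∂c_i = α_i − c_i = 0, so c_i* = α_i.
NE contributions = (1, 4, 2.3, 0.6, 4.8, 1.3); G = 14.
W^NE = (Σα)·G − ½Σα_i² = 14² − ½·47.38 = 172.31.
Planner sets c_i = Σα_j = 14 for every i, so G^SO = 6·14 = 84.
W^SO = (Σα)·G^SO − ½·6·(Σα)² = (6/2)·14² = 588.
Deadweight loss = W^SO − W^NE = 415.69.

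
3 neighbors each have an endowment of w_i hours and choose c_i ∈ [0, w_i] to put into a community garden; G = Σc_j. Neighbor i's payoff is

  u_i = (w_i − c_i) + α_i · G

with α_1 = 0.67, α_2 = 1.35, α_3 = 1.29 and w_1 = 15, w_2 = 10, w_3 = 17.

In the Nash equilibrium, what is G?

27

∂u_i/∂c_i = α_i − 1, so neighbor i contributes w_i if α_i > 1, else 0.
α_i > 1 for i ∈ {2, 3}; NE contributions (0, 10, 17), G = 27.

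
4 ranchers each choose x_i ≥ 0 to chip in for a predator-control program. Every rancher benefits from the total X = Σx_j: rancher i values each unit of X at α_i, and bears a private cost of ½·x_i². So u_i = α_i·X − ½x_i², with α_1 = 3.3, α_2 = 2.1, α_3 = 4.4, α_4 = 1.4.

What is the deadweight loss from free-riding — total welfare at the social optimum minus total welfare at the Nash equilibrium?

Rancher i's FOC: ∂u_i/∂x_i = α_i − x_i = 0, so x_i* = α_i.
NE contributions = (3.3, 2.1, 4.4, 1.4); X = 11.2.
W^NE = (Σα)·X − ½Σα_i² = 11.2² − ½·36.62 = 107.13.
Planner sets x_i = Σα_j = 11.2 for every i, so X^SO = 4·11.2 = 44.8.
W^SO = (Σα)·X^SO − ½·4·(Σα)² = (4/2)·11.2² = 250.88.
Deadweight loss = W^SO − W^NE = 143.75.

143.75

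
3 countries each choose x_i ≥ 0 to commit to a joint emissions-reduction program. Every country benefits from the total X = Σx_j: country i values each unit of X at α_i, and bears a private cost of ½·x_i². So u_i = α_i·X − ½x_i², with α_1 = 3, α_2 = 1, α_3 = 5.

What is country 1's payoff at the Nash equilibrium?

22.5

Country i's FOC: ∂u_i/∂x_i = α_i − x_i = 0, so x_i* = α_i.
NE contributions = (3, 1, 5); X = 9.
u_1 = α_1·X − ½·(x_1)² = 3·9 − ½·3² = 22.5.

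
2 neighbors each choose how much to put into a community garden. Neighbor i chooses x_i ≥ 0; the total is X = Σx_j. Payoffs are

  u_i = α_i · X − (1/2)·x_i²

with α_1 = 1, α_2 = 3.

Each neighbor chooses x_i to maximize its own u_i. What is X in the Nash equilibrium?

4

Neighbor i's FOC: ∂u_i/∂x_i = α_i − x_i = 0, so x_i* = α_i.
NE contributions = (1, 3); X = 4.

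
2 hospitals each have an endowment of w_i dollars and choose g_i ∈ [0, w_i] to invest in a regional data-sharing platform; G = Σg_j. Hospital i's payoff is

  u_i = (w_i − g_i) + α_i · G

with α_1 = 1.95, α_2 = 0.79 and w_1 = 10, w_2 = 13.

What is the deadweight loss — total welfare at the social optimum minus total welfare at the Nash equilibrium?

22.62

∂u_i/∂g_i = α_i − 1, so hospital i contributes w_i if α_i > 1, else 0.
α_i > 1 for i ∈ {1}; NE contributions (10, 0), G = 10.
W^NE = Σw_i − G^NE + (Σα_i)·G^NE = 23 + 1.74·10 = 40.4.
Planner: ∂(Σu_j)/∂g_i = Σα_j − 1 = 1.74 > 0, so everyone contributes w_i; G^SO = 23, W^SO = 23 + 1.74·23 = 63.02.
Deadweight loss = 22.62.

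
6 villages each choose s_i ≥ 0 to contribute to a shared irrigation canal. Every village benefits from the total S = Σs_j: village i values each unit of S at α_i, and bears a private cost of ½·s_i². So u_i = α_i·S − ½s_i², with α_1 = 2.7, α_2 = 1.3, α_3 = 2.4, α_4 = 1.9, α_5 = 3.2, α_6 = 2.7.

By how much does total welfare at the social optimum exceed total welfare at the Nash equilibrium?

421.22

Village i's FOC: ∂u_i/∂s_i = α_i − s_i = 0, so s_i* = α_i.
NE contributions = (2.7, 1.3, 2.4, 1.9, 3.2, 2.7); S = 14.2.
W^NE = (Σα)·S − ½Σα_i² = 14.2² − ½·35.88 = 183.7.
Planner sets s_i = Σα_j = 14.2 for every i, so S^SO = 6·14.2 = 85.2.
W^SO = (Σα)·S^SO − ½·6·(Σα)² = (6/2)·14.2² = 604.92.
Deadweight loss = W^SO − W^NE = 421.22.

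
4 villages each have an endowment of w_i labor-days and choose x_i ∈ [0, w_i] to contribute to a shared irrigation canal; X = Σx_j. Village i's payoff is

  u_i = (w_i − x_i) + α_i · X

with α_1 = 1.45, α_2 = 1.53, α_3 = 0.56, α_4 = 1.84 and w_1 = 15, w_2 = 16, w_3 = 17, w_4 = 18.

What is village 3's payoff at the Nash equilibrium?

∂u_i/∂x_i = α_i − 1, so village i contributes w_i if α_i > 1, else 0.
α_i > 1 for i ∈ {1, 2, 4}; NE contributions (15, 16, 0, 18), X = 49.
u_3 = (17 − 0) + 0.56·49 = 44.44.

44.44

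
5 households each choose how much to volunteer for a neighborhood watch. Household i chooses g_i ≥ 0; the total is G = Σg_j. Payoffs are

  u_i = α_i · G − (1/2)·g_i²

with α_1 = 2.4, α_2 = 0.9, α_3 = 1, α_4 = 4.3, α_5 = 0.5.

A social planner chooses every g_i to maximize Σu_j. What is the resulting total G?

Planner FOC: ∂(Σu_j)/∂g_i = (Σα_j) − g_i = 0, so g_i^SO = Σα_j = 9.1 for every i; G^SO = 45.5.

45.5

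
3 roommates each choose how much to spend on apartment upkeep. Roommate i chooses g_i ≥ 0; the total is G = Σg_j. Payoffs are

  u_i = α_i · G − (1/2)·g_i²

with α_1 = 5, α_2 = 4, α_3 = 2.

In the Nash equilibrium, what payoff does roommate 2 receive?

36

Roommate i's FOC: ∂u_i/∂g_i = α_i − g_i = 0, so g_i* = α_i.
NE contributions = (5, 4, 2); G = 11.
u_2 = α_2·G − ½·(g_2)² = 4·11 − ½·4² = 36.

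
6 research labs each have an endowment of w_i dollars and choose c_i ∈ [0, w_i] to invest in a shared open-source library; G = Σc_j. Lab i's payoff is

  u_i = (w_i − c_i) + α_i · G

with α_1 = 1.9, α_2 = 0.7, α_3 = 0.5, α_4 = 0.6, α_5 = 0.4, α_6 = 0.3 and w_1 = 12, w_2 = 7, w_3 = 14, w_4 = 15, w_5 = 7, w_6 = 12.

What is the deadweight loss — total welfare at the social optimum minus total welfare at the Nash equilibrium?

187

∂u_i/∂c_i = α_i − 1, so lab i contributes w_i if α_i > 1, else 0.
α_i > 1 for i ∈ {1}; NE contributions (12, 0, 0, 0, 0, 0), G = 12.
W^NE = Σw_i − G^NE + (Σα_i)·G^NE = 67 + 3.4·12 = 107.8.
Planner: ∂(Σu_j)/∂c_i = Σα_j − 1 = 3.4 > 0, so everyone contributes w_i; G^SO = 67, W^SO = 67 + 3.4·67 = 294.8.
Deadweight loss = 187.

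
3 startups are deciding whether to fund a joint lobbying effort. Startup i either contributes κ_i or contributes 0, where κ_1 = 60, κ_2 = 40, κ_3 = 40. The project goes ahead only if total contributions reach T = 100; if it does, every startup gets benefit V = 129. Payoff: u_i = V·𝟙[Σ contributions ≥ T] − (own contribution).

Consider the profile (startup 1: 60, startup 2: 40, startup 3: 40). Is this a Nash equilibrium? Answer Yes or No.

No

Total = 140 ≥ 100: provided.
Startup 1 (pledges 60, payoff 69): dropping to 0 → total 80, payoff 0. No gain.
Startup 2 (pledges 40, payoff 89): dropping to 0 → total 100, payoff 129. Profitable deviation.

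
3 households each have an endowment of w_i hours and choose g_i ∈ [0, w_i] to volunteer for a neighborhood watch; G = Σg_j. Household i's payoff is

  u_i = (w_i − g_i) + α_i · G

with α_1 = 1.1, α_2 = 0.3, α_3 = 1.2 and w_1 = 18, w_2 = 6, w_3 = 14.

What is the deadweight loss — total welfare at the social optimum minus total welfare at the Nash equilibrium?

∂u_i/∂g_i = α_i − 1, so household i contributes w_i if α_i > 1, else 0.
α_i > 1 for i ∈ {1, 3}; NE contributions (18, 0, 14), G = 32.
W^NE = Σw_i − G^NE + (Σα_i)·G^NE = 38 + 1.6·32 = 89.2.
Planner: ∂(Σu_j)/∂g_i = Σα_j − 1 = 1.6 > 0, so everyone contributes w_i; G^SO = 38, W^SO = 38 + 1.6·38 = 98.8.
Deadweight loss = 9.6.

9.6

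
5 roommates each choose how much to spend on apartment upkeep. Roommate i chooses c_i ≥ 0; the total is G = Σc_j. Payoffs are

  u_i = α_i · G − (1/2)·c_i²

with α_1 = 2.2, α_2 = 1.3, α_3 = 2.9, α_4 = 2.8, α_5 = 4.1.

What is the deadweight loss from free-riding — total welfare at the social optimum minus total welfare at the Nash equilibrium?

Roommate i's FOC: ∂u_i/∂c_i = α_i − c_i = 0, so c_i* = α_i.
NE contributions = (2.2, 1.3, 2.9, 2.8, 4.1); G = 13.3.
W^NE = (Σα)·G − ½Σα_i² = 13.3² − ½·39.59 = 157.095.
Planner sets c_i = Σα_j = 13.3 for every i, so G^SO = 5·13.3 = 66.5.
W^SO = (Σα)·G^SO − ½·5·(Σα)² = (5/2)·13.3² = 442.225.
Deadweight loss = W^SO − W^NE = 285.13.

285.13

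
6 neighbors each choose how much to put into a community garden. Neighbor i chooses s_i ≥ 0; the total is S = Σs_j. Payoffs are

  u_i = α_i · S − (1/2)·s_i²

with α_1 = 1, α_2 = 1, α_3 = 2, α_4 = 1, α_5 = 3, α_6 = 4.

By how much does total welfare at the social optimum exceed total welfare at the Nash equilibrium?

304

Neighbor i's FOC: ∂u_i/∂s_i = α_i − s_i = 0, so s_i* = α_i.
NE contributions = (1, 1, 2, 1, 3, 4); S = 12.
W^NE = (Σα)·S − ½Σα_i² = 12² − ½·32 = 128.
Planner sets s_i = Σα_j = 12 for every i, so S^SO = 6·12 = 72.
W^SO = (Σα)·S^SO − ½·6·(Σα)² = (6/2)·12² = 432.
Deadweight loss = W^SO − W^NE = 304.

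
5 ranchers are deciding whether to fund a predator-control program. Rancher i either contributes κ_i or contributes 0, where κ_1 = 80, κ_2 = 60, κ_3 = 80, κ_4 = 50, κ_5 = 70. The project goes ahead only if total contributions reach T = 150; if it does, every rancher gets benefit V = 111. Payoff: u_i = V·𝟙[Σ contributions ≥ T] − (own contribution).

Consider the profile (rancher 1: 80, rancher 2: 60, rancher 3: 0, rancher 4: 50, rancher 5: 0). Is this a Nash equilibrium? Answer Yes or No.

Total = 190 ≥ 150: provided.
Rancher 1 (pledges 80, payoff 31): dropping to 0 → total 110, payoff 0. No gain.
Rancher 2 (pledges 60, payoff 51): dropping to 0 → total 130, payoff 0. No gain.
Rancher 3 (pledges 0, payoff 111): pledging 80 → total 270, payoff 31. No gain.
Rancher 4 (pledges 50, payoff 61): dropping to 0 → total 140, payoff 0. No gain.
Rancher 5 (pledges 0, payoff 111): pledging 70 → total 260, payoff 41. No gain.

Yes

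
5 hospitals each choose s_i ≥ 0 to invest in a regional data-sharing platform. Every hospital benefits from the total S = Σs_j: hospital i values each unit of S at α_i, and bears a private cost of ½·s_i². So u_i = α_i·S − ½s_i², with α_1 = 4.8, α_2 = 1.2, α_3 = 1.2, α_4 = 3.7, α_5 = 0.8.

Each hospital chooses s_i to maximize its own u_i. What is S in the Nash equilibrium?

11.7

Hospital i's FOC: ∂u_i/∂s_i = α_i − s_i = 0, so s_i* = α_i.
NE contributions = (4.8, 1.2, 1.2, 3.7, 0.8); S = 11.7.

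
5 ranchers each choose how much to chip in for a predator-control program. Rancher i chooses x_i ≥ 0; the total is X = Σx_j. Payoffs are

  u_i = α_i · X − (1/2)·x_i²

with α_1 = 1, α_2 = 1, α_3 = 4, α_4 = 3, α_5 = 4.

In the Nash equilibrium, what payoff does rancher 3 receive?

44

Rancher i's FOC: ∂u_i/∂x_i = α_i − x_i = 0, so x_i* = α_i.
NE contributions = (1, 1, 4, 3, 4); X = 13.
u_3 = α_3·X − ½·(x_3)² = 4·13 − ½·4² = 44.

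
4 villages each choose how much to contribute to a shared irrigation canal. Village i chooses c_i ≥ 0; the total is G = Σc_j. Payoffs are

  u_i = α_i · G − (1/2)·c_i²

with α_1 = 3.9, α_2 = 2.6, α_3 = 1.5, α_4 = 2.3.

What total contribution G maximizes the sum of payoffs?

41.2

Planner FOC: ∂(Σu_j)/∂c_i = (Σα_j) − c_i = 0, so c_i^SO = Σα_j = 10.3 for every i; G^SO = 41.2.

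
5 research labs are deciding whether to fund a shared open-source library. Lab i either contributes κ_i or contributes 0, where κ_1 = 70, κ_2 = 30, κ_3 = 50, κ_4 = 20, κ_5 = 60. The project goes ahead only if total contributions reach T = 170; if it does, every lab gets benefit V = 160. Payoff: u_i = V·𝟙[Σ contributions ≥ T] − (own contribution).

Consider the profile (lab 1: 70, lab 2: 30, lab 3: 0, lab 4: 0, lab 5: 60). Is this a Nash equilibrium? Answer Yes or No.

Total = 160 < 170: not provided.
Lab 1 (pledges 70, payoff -70): dropping to 0 → total 90, payoff 0. Profitable deviation.

No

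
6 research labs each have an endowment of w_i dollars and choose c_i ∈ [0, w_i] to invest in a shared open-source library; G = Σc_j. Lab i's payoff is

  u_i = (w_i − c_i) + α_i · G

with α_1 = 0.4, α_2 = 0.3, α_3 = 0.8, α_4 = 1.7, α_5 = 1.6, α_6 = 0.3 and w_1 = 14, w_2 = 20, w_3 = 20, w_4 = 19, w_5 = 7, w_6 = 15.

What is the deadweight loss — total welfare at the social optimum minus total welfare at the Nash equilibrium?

∂u_i/∂c_i = α_i − 1, so lab i contributes w_i if α_i > 1, else 0.
α_i > 1 for i ∈ {4, 5}; NE contributions (0, 0, 0, 19, 7, 0), G = 26.
W^NE = Σw_i − G^NE + (Σα_i)·G^NE = 95 + 4.1·26 = 201.6.
Planner: ∂(Σu_j)/∂c_i = Σα_j − 1 = 4.1 > 0, so everyone contributes w_i; G^SO = 95, W^SO = 95 + 4.1·95 = 484.5.
Deadweight loss = 282.9.

282.9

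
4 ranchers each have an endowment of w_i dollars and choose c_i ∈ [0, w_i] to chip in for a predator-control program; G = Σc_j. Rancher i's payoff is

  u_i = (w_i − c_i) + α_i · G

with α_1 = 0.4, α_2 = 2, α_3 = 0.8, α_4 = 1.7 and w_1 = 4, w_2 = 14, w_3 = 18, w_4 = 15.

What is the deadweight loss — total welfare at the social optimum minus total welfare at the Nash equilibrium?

85.8

∂u_i/∂c_i = α_i − 1, so rancher i contributes w_i if α_i > 1, else 0.
α_i > 1 for i ∈ {2, 4}; NE contributions (0, 14, 0, 15), G = 29.
W^NE = Σw_i − G^NE + (Σα_i)·G^NE = 51 + 3.9·29 = 164.1.
Planner: ∂(Σu_j)/∂c_i = Σα_j − 1 = 3.9 > 0, so everyone contributes w_i; G^SO = 51, W^SO = 51 + 3.9·51 = 249.9.
Deadweight loss = 85.8.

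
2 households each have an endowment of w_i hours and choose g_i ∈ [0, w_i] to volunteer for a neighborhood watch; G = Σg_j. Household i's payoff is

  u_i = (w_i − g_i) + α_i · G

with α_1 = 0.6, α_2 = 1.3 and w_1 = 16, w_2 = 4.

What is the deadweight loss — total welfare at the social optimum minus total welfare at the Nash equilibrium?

14.4

∂u_i/∂g_i = α_i − 1, so household i contributes w_i if α_i > 1, else 0.
α_i > 1 for i ∈ {2}; NE contributions (0, 4), G = 4.
W^NE = Σw_i − G^NE + (Σα_i)·G^NE = 20 + 0.9·4 = 23.6.
Planner: ∂(Σu_j)/∂g_i = Σα_j − 1 = 0.9 > 0, so everyone contributes w_i; G^SO = 20, W^SO = 20 + 0.9·20 = 38.
Deadweight loss = 14.4.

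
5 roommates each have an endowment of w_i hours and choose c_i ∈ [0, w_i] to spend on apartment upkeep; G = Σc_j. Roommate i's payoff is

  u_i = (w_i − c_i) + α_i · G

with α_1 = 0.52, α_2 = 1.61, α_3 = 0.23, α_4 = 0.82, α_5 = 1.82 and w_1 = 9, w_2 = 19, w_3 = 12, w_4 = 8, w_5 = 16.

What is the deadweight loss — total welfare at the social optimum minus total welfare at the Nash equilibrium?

116

∂u_i/∂c_i = α_i − 1, so roommate i contributes w_i if α_i > 1, else 0.
α_i > 1 for i ∈ {2, 5}; NE contributions (0, 19, 0, 0, 16), G = 35.
W^NE = Σw_i − G^NE + (Σα_i)·G^NE = 64 + 4·35 = 204.
Planner: ∂(Σu_j)/∂c_i = Σα_j − 1 = 4 > 0, so everyone contributes w_i; G^SO = 64, W^SO = 64 + 4·64 = 320.
Deadweight loss = 116.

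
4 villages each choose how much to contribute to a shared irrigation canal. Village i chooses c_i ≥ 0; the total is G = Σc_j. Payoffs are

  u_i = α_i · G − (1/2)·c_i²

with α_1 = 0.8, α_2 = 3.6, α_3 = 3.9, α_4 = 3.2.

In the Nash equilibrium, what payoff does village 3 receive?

37.245

Village i's FOC: ∂u_i/∂c_i = α_i − c_i = 0, so c_i* = α_i.
NE contributions = (0.8, 3.6, 3.9, 3.2); G = 11.5.
u_3 = α_3·G − ½·(c_3)² = 3.9·11.5 − ½·3.9² = 37.245.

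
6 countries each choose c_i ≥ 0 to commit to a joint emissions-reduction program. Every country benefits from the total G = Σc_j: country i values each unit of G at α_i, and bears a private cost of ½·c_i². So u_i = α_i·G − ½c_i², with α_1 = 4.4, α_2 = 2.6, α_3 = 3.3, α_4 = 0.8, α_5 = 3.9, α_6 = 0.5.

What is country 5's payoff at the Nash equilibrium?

Country i's FOC: ∂u_i/∂c_i = α_i − c_i = 0, so c_i* = α_i.
NE contributions = (4.4, 2.6, 3.3, 0.8, 3.9, 0.5); G = 15.5.
u_5 = α_5·G − ½·(c_5)² = 3.9·15.5 − ½·3.9² = 52.845.

52.845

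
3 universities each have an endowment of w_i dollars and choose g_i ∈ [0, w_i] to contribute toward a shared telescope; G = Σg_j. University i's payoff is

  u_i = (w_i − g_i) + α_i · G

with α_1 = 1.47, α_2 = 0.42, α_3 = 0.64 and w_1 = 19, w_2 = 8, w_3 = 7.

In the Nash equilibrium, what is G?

∂u_i/∂g_i = α_i − 1, so university i contributes w_i if α_i > 1, else 0.
α_i > 1 for i ∈ {1}; NE contributions (19, 0, 0), G = 19.

19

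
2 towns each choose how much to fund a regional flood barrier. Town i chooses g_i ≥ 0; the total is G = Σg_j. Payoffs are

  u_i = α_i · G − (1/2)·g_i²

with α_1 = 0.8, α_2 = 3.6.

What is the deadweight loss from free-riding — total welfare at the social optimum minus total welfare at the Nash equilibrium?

6.8

Town i's FOC: ∂u_i/∂g_i = α_i − g_i = 0, so g_i* = α_i.
NE contributions = (0.8, 3.6); G = 4.4.
W^NE = (Σα)·G − ½Σα_i² = 4.4² − ½·13.6 = 12.56.
Planner sets g_i = Σα_j = 4.4 for every i, so G^SO = 2·4.4 = 8.8.
W^SO = (Σα)·G^SO − ½·2·(Σα)² = (2/2)·4.4² = 19.36.
Deadweight loss = W^SO − W^NE = 6.8.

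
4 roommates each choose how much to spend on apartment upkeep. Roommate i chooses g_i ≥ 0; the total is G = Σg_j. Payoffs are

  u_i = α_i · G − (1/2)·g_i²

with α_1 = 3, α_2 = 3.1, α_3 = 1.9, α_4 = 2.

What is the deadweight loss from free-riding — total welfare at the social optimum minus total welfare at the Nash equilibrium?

Roommate i's FOC: ∂u_i/∂g_i = α_i − g_i = 0, so g_i* = α_i.
NE contributions = (3, 3.1, 1.9, 2); G = 10.
W^NE = (Σα)·G − ½Σα_i² = 10² − ½·26.22 = 86.89.
Planner sets g_i = Σα_j = 10 for every i, so G^SO = 4·10 = 40.
W^SO = (Σα)·G^SO − ½·4·(Σα)² = (4/2)·10² = 200.
Deadweight loss = W^SO − W^NE = 113.11.

113.11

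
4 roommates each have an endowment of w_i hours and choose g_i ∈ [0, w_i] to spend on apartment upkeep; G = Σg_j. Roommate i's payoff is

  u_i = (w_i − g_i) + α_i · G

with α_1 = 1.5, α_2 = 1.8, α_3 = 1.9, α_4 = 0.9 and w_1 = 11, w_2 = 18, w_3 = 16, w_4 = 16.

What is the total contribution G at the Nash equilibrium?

45

∂u_i/∂g_i = α_i − 1, so roommate i contributes w_i if α_i > 1, else 0.
α_i > 1 for i ∈ {1, 2, 3}; NE contributions (11, 18, 16, 0), G = 45.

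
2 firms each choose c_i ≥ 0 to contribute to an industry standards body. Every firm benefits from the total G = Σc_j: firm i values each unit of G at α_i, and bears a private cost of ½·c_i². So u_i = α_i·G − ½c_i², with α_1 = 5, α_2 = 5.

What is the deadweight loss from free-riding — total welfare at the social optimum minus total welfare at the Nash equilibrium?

Firm i's FOC: ∂u_i/∂c_i = α_i − c_i = 0, so c_i* = α_i.
NE contributions = (5, 5); G = 10.
W^NE = (Σα)·G − ½Σα_i² = 10² − ½·50 = 75.
Planner sets c_i = Σα_j = 10 for every i, so G^SO = 2·10 = 20.
W^SO = (Σα)·G^SO − ½·2·(Σα)² = (2/2)·10² = 100.
Deadweight loss = W^SO − W^NE = 25.

25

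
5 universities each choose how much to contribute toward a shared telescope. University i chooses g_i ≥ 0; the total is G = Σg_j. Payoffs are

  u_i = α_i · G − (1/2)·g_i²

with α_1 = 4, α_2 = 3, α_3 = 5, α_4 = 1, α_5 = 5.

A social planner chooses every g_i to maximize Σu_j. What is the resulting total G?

Planner FOC: ∂(Σu_j)/∂g_i = (Σα_j) − g_i = 0, so g_i^SO = Σα_j = 18 for every i; G^SO = 90.

90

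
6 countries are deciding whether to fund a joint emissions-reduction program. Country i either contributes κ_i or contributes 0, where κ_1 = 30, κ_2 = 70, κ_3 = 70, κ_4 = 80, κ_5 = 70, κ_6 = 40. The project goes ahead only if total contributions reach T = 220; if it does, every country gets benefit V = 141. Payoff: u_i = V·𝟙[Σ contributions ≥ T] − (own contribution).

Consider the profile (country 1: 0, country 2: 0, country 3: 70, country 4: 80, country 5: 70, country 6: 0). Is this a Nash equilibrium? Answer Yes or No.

Yes

Total = 220 ≥ 220: provided.
Country 1 (pledges 0, payoff 141): pledging 30 → total 250, payoff 111. No gain.
Country 2 (pledges 0, payoff 141): pledging 70 → total 290, payoff 71. No gain.
Country 3 (pledges 70, payoff 71): dropping to 0 → total 150, payoff 0. No gain.
Country 4 (pledges 80, payoff 61): dropping to 0 → total 140, payoff 0. No gain.
Country 5 (pledges 70, payoff 71): dropping to 0 → total 150, payoff 0. No gain.
Country 6 (pledges 0, payoff 141): pledging 40 → total 260, payoff 101. No gain.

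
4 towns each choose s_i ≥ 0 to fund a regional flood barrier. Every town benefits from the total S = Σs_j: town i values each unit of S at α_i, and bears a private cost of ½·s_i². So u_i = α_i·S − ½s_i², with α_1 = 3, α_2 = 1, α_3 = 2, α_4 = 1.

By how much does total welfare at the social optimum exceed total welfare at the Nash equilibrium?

Town i's FOC: ∂u_i/∂s_i = α_i − s_i = 0, so s_i* = α_i.
NE contributions = (3, 1, 2, 1); S = 7.
W^NE = (Σα)·S − ½Σα_i² = 7² − ½·15 = 41.5.
Planner sets s_i = Σα_j = 7 for every i, so S^SO = 4·7 = 28.
W^SO = (Σα)·S^SO − ½·4·(Σα)² = (4/2)·7² = 98.
Deadweight loss = W^SO − W^NE = 56.5.

56.5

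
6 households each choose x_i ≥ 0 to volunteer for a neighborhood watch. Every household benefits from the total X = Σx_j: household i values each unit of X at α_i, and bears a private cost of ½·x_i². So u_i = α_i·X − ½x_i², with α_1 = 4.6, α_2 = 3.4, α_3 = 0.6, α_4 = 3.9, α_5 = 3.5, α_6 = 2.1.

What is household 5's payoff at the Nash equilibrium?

Household i's FOC: ∂u_i/∂x_i = α_i − x_i = 0, so x_i* = α_i.
NE contributions = (4.6, 3.4, 0.6, 3.9, 3.5, 2.1); X = 18.1.
u_5 = α_5·X − ½·(x_5)² = 3.5·18.1 − ½·3.5² = 57.225.

57.225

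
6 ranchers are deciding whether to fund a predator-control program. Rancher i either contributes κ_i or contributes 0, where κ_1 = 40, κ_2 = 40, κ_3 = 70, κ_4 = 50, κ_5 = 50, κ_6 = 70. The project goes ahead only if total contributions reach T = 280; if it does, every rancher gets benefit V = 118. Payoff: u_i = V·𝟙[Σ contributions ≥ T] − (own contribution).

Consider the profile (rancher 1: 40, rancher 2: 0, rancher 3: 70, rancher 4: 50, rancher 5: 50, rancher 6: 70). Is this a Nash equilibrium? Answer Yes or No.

Total = 280 ≥ 280: provided.
Rancher 1 (pledges 40, payoff 78): dropping to 0 → total 240, payoff 0. No gain.
Rancher 2 (pledges 0, payoff 118): pledging 40 → total 320, payoff 78. No gain.
Rancher 3 (pledges 70, payoff 48): dropping to 0 → total 210, payoff 0. No gain.
Rancher 4 (pledges 50, payoff 68): dropping to 0 → total 230, payoff 0. No gain.
Rancher 5 (pledges 50, payoff 68): dropping to 0 → total 230, payoff 0. No gain.
Rancher 6 (pledges 70, payoff 48): dropping to 0 → total 210, payoff 0. No gain.

Yes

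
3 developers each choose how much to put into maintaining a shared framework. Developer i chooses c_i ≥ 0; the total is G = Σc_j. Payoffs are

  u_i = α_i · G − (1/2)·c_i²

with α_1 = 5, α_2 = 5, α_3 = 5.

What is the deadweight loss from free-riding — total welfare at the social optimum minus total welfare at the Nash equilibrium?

Developer i's FOC: ∂u_i/∂c_i = α_i − c_i = 0, so c_i* = α_i.
NE contributions = (5, 5, 5); G = 15.
W^NE = (Σα)·G − ½Σα_i² = 15² − ½·75 = 187.5.
Planner sets c_i = Σα_j = 15 for every i, so G^SO = 3·15 = 45.
W^SO = (Σα)·G^SO − ½·3·(Σα)² = (3/2)·15² = 337.5.
Deadweight loss = W^SO − W^NE = 150.

150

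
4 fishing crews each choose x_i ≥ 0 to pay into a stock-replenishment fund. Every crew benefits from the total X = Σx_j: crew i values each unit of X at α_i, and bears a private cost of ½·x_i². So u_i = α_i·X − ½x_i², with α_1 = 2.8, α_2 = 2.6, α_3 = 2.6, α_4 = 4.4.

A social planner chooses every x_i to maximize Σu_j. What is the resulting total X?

Planner FOC: ∂(Σu_j)/∂x_i = (Σα_j) − x_i = 0, so x_i^SO = Σα_j = 12.4 for every i; X^SO = 49.6.

49.6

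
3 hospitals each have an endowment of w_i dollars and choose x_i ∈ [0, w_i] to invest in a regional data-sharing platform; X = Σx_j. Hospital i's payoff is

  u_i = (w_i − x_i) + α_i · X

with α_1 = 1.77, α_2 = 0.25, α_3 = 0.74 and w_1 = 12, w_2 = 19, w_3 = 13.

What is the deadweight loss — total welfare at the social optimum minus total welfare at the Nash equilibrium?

56.32

∂u_i/∂x_i = α_i − 1, so hospital i contributes w_i if α_i > 1, else 0.
α_i > 1 for i ∈ {1}; NE contributions (12, 0, 0), X = 12.
W^NE = Σw_i − X^NE + (Σα_i)·X^NE = 44 + 1.76·12 = 65.12.
Planner: ∂(Σu_j)/∂x_i = Σα_j − 1 = 1.76 > 0, so everyone contributes w_i; X^SO = 44, W^SO = 44 + 1.76·44 = 121.44.
Deadweight loss = 56.32.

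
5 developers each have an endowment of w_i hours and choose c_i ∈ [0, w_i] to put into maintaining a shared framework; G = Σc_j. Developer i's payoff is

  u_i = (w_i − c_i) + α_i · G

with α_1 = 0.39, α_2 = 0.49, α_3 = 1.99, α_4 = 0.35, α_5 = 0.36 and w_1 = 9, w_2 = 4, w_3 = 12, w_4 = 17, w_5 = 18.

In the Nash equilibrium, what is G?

12

∂u_i/∂c_i = α_i − 1, so developer i contributes w_i if α_i > 1, else 0.
α_i > 1 for i ∈ {3}; NE contributions (0, 0, 12, 0, 0), G = 12.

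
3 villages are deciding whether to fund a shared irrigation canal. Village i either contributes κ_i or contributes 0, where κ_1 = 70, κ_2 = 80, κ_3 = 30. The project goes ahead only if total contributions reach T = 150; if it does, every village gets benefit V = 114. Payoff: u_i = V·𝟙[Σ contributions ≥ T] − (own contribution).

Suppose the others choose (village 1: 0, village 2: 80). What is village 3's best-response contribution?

Others' total = 80. Even contributing 30 gives 110 < 150: no benefit either way.
Best response: 0.

0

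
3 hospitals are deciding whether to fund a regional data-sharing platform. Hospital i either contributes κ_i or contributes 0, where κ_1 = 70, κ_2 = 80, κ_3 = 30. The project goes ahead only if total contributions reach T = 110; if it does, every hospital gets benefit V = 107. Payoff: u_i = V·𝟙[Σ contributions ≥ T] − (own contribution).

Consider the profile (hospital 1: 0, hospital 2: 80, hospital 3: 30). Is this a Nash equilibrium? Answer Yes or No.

Yes

Total = 110 ≥ 110: provided.
Hospital 1 (pledges 0, payoff 107): pledging 70 → total 180, payoff 37. No gain.
Hospital 2 (pledges 80, payoff 27): dropping to 0 → total 30, payoff 0. No gain.
Hospital 3 (pledges 30, payoff 77): dropping to 0 → total 80, payoff 0. No gain.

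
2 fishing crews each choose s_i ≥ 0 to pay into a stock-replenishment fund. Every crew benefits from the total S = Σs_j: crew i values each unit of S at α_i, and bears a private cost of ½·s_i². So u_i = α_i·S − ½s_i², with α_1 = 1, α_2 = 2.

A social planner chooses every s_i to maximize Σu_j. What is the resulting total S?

Planner FOC: ∂(Σu_j)/∂s_i = (Σα_j) − s_i = 0, so s_i^SO = Σα_j = 3 for every i; S^SO = 6.

6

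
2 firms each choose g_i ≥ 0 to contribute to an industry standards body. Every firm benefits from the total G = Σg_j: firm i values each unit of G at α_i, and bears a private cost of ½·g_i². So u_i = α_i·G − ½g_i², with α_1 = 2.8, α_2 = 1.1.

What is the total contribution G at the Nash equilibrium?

Firm i's FOC: ∂u_i/∂g_i = α_i − g_i = 0, so g_i* = α_i.
NE contributions = (2.8, 1.1); G = 3.9.

3.9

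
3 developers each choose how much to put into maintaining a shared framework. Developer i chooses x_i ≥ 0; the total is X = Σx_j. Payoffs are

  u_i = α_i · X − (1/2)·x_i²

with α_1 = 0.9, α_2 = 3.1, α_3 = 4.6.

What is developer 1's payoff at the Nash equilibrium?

Developer i's FOC: ∂u_i/∂x_i = α_i − x_i = 0, so x_i* = α_i.
NE contributions = (0.9, 3.1, 4.6); X = 8.6.
u_1 = α_1·X − ½·(x_1)² = 0.9·8.6 − ½·0.9² = 7.335.

7.335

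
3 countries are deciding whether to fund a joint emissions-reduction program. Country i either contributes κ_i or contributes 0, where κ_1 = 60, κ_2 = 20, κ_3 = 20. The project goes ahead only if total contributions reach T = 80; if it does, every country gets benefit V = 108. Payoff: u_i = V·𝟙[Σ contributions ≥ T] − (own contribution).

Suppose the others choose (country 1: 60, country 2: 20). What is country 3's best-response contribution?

Others' total = 80 ≥ 80; contributing adds cost 20 for no extra benefit.
Best response: 0.

0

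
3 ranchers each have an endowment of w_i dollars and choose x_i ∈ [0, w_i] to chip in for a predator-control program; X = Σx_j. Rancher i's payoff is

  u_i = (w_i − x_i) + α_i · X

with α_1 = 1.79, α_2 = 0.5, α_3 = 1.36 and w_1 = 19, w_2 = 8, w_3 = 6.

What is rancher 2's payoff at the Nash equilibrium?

∂u_i/∂x_i = α_i − 1, so rancher i contributes w_i if α_i > 1, else 0.
α_i > 1 for i ∈ {1, 3}; NE contributions (19, 0, 6), X = 25.
u_2 = (8 − 0) + 0.5·25 = 20.5.

20.5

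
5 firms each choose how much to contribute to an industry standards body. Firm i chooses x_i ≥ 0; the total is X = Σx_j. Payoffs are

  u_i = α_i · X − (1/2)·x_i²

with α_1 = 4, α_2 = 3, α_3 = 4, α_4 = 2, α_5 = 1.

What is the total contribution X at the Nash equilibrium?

14

Firm i's FOC: ∂u_i/∂x_i = α_i − x_i = 0, so x_i* = α_i.
NE contributions = (4, 3, 4, 2, 1); X = 14.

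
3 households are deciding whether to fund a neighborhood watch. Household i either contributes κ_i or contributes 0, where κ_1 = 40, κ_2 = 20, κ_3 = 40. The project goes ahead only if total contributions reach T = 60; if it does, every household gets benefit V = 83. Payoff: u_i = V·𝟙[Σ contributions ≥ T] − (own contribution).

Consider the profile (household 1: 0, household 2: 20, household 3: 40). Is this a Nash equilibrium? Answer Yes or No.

Yes

Total = 60 ≥ 60: provided.
Household 1 (pledges 0, payoff 83): pledging 40 → total 100, payoff 43. No gain.
Household 2 (pledges 20, payoff 63): dropping to 0 → total 40, payoff 0. No gain.
Household 3 (pledges 40, payoff 43): dropping to 0 → total 20, payoff 0. No gain.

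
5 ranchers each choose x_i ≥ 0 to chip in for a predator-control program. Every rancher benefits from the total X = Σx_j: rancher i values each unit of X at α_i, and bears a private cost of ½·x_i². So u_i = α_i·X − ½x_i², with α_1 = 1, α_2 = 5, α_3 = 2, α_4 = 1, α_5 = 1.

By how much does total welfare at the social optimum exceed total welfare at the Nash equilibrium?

166

Rancher i's FOC: ∂u_i/∂x_i = α_i − x_i = 0, so x_i* = α_i.
NE contributions = (1, 5, 2, 1, 1); X = 10.
W^NE = (Σα)·X − ½Σα_i² = 10² − ½·32 = 84.
Planner sets x_i = Σα_j = 10 for every i, so X^SO = 5·10 = 50.
W^SO = (Σα)·X^SO − ½·5·(Σα)² = (5/2)·10² = 250.
Deadweight loss = W^SO − W^NE = 166.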